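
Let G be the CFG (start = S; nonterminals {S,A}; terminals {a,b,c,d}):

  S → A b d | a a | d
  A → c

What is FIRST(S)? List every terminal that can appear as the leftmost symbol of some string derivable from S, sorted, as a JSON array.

Compute FIRST by fixpoint:
[1]
  A via A→c: +{c}
  S via S→A b d: +{c}
  S via S→a a: +{a}
  S via S→d: +{d}
  FIRST(S)={a,c,d}  FIRST(A)={c}
[2] — fixpoint
  FIRST(S)={a,c,d}  FIRST(A)={c}

FIRST(S) = ["a", "c", "d"]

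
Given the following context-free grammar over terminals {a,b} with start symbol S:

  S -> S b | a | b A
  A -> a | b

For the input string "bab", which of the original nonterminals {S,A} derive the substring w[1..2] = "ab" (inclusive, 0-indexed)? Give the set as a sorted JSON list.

CNF form of G:
  S -> S T0 | T0 A | a
  A -> a | b
  T0 -> b

CYK table (by increasing span) (cells [i..j] with 1 ≤ i ≤ j ≤ 2 only):
  T[1,1] 'a' = {A,S}
  T[2,2] 'b' = {A,T0}  orig:{A}
  T[1,2] 'ab' = {S}

Original NTs in T[1,2] deriving "ab": ["S"]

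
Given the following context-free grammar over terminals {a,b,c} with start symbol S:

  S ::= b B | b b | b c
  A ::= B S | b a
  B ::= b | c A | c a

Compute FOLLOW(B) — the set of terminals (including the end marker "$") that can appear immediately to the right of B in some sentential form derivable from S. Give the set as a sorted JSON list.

Compute FIRST by fixpoint:
round 1:
  A via A→b a: +{b}
  B via B→b: +{b}
  B via B→c A: +{c}
  S via S→b B: +{b}
  FIRST[S]={b}  FIRST[A]={b}  FIRST[B]={b,c}
round 2:
  A via A→B S: +{c}
  FIRST[S]={b}  FIRST[A]={b,c}  FIRST[B]={b,c}
round 3: — fixpoint
  FIRST[S]={b}  FIRST[A]={b,c}  FIRST[B]={b,c}

Compute FOLLOW by fixpoint:
initialize: $ ∈ FOLLOW(S)
round 1:
  A→B S: FOLLOW(B) ⊇ FIRST(S) = {b}; new: +{b}
  B→c A: FOLLOW(A) ⊇ FOLLOW(B) ⊇ {b}; new: +{b}
  S→b B: FOLLOW(B) ⊇ FOLLOW(S) ⊇ {$}; new: +{$}
  FOLLOW[S]={$}  FOLLOW[A]={b}  FOLLOW[B]={$,b}
round 2:
  A→B S: FOLLOW(S) ⊇ FOLLOW(A) ⊇ {b}; new: +{b}
  B→c A: FOLLOW(A) ⊇ FOLLOW(B) ⊇ {$,b}; new: +{$}
  FOLLOW[S]={$,b}  FOLLOW[A]={$,b}  FOLLOW[B]={$,b}
round 3: (no change)
  FOLLOW[S]={$,b}  FOLLOW[A]={$,b}  FOLLOW[B]={$,b}

FOLLOW(B) = ["$", "b"]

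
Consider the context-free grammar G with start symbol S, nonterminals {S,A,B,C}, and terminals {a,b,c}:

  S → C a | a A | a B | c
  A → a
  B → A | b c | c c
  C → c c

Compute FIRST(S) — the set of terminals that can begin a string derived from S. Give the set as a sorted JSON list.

FIRST iteration:
[1]
  A via A→a: +{a}
  B via B→A: +{a}
  B via B→b c: +{b}
  B via B→c c: +{c}
  C via C→c c: +{c}
  S via S→C a: +{c}
  S via S→a A: +{a}
  S: {a,c}  A: {a}  B: {a,b,c}  C: {c}
[2] done
  S: {a,c}  A: {a}  B: {a,b,c}  C: {c}

FIRST(S) = ["a", "c"]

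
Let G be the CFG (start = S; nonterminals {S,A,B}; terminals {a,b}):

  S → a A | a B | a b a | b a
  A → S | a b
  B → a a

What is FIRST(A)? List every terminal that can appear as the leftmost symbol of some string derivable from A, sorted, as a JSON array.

FIRST sets, iterate to fixpoint:
round 1:
  A via A→a b: +{a}
  B via B→a a: +{a}
  S via S→a A: +{a}
  S via S→b a: +{b}
  S: {a,b}  A: {a}  B: {a}
round 2:
  A via A→S: +{b}
  S: {a,b}  A: {a,b}  B: {a}
round 3: — fixpoint
  S: {a,b}  A: {a,b}  B: {a}

FIRST(A) = ["a", "b"]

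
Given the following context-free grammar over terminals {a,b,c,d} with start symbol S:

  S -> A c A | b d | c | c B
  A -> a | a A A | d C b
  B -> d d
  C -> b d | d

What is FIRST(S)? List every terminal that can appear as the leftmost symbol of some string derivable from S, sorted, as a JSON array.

FIRST iteration:
[1]
  A via A→a: +{a}
  A via A→d C b: +{d}
  B via B→d d: +{d}
  C via C→b d: +{b}
  C via C→d: +{d}
  S via S→A c A: +{a,d}
  S via S→b d: +{b}
  S via S→c: +{c}
  FIRST(S)={a,b,c,d}  FIRST(A)={a,d}  FIRST(B)={d}  FIRST(C)={b,d}
[2] done
  FIRST(S)={a,b,c,d}  FIRST(A)={a,d}  FIRST(B)={d}  FIRST(C)={b,d}

FIRST(S) = ["a", "b", "c", "d"]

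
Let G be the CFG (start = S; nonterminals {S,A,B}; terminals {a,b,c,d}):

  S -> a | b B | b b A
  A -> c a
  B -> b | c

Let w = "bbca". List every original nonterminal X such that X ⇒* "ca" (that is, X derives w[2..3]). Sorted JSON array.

CNF form of G:
  S -> T2 B | T2 X3 | a
  A -> T0 T1
  B -> b | c
  T0 -> c
  T1 -> a
  T2 -> b
  X3 -> T2 A

CYK fill (cells [i..j] with 2 ≤ i ≤ j ≤ 3 only):
  [2..2]={B,T0}  "c"  orig:{B}
  [3..3]={S,T1}  "a"  orig:{S}
  [2..3]={A}  "ca"

Original NTs in T[2,3] deriving "ca": ["A"]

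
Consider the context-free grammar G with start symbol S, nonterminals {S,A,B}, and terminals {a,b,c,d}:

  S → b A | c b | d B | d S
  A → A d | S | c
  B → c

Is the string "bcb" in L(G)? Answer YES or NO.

CNF form of G:
  S -> T0 B | T0 S | T1 A | T2 T1
  A -> A T0 | T0 B | T0 S | T1 A | T2 T1 | c
  B -> c
  T0 -> d
  T1 -> b
  T2 -> c

CYK table (by increasing span):
  cell(0,0) b: {T1}  orig:{}
  cell(1,1) c: {A,B,T2}  orig:{A,B}
  cell(2,2) b: {T1}  orig:{}
  cell(0,1) bc: {A,S}
  cell(1,2) cb: {A,S}
  cell(0,2) bcb: {A,S}

S ∈ T[0,2] ⇒ YES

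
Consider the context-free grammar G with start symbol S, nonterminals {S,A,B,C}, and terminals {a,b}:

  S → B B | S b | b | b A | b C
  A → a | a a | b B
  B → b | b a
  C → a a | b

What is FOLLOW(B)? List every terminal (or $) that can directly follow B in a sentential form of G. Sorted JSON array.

Compute FIRST by fixpoint:
[1]
  A via A→a: +{a}
  A via A→b B: +{b}
  B via B→b: +{b}
  C via C→a a: +{a}
  C via C→b: +{b}
  S via S→B B: +{b}
  S: {b}  A: {a,b}  B: {b}  C: {a,b}
[2] — fixpoint
  S: {b}  A: {a,b}  B: {b}  C: {a,b}

FOLLOW iteration:
FOLLOW(S) := {$}
iter 1:
  S→B B: FOLLOW(B) ⊇ FIRST(B) = {b}; new: +{b}
  S→B B: FOLLOW(B) ⊇ FOLLOW(S) ⊇ {$}; new: +{$}
  S→S b: FOLLOW(S) ⊇ FIRST(b) = {b}; new: +{b}
  S→b A: FOLLOW(A) ⊇ FOLLOW(S) ⊇ {$,b}; new: +{$,b}
  S→b C: FOLLOW(C) ⊇ FOLLOW(S) ⊇ {$,b}; new: +{$,b}
  S: {$,b}  A: {$,b}  B: {$,b}  C: {$,b}
iter 2: (no change)
  S: {$,b}  A: {$,b}  B: {$,b}  C: {$,b}

FOLLOW(B) = ["$", "b"]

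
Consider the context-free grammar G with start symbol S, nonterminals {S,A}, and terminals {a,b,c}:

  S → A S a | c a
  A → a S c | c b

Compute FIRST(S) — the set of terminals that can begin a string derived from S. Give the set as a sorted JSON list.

Compute FIRST by fixpoint:
pass 1:
  A via A→a S c: +{a}
  A via A→c b: +{c}
  S via S→A S a: +{a,c}
  FIRST(S)={a,c}  FIRST(A)={a,c}
pass 2: done
  FIRST(S)={a,c}  FIRST(A)={a,c}

FIRST(S) = ["a", "c"]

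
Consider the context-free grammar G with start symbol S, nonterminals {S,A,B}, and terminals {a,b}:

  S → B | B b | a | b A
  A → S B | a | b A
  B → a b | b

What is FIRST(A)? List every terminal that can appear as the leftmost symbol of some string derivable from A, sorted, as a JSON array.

FIRST iteration:
[1]
  A via A→a: +{a}
  A via A→b A: +{b}
  B via B→a b: +{a}
  B via B→b: +{b}
  S via S→B: +{a,b}
  FIRST(S)={a,b}  FIRST(A)={a,b}  FIRST(B)={a,b}
[2] (no change)
  FIRST(S)={a,b}  FIRST(A)={a,b}  FIRST(B)={a,b}

FIRST(A) = ["a", "b"]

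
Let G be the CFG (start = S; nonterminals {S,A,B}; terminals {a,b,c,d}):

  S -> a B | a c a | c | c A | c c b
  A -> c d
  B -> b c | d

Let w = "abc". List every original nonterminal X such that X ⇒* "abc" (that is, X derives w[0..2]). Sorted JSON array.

CNF form of G:
  S -> T0 A | T0 X5 | T3 B | T3 X4 | c
  A -> T0 T1
  B -> T2 T0 | d
  T0 -> c
  T1 -> d
  T2 -> b
  T3 -> a
  X4 -> T0 T3
  X5 -> T0 T2

CYK table (by increasing span), restricted to cells inside w[0..2]:
  [0..0]={T3}  "a"  orig:{}
  [1..1]={T2}  "b"  orig:{}
  [2..2]={S,T0}  "c"  orig:{S}
  [0..1]=∅  "ab"
  [1..2]={B}  "bc"
  [0..2]={S}  "abc"

Original NTs in T[0,2] deriving "abc": ["S"]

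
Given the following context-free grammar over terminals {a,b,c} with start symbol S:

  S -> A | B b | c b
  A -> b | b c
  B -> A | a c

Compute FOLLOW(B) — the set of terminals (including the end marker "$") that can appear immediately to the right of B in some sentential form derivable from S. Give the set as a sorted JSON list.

Compute FIRST by fixpoint:
iter 1:
  A via A→b: +{b}
  B via B→A: +{b}
  B via B→a c: +{a}
  S via S→A: +{b}
  S via S→B b: +{a}
  S via S→c b: +{c}
  FIRST[S]={a,b,c}  FIRST[A]={b}  FIRST[B]={a,b}
iter 2: (no change)
  FIRST[S]={a,b,c}  FIRST[A]={b}  FIRST[B]={a,b}

FOLLOW sets:
seed FOLLOW(S) with $
iter 1:
  S→A: FOLLOW(A) ⊇ FOLLOW(S) ⊇ {$}; new: +{$}
  S→B b: FOLLOW(B) ⊇ FIRST(b) = {b}; new: +{b}
  FOLLOW[S]={$}  FOLLOW[A]={$}  FOLLOW[B]={b}
iter 2:
  B→A: FOLLOW(A) ⊇ FOLLOW(B) ⊇ {b}; new: +{b}
  FOLLOW[S]={$}  FOLLOW[A]={$,b}  FOLLOW[B]={b}
iter 3: done
  FOLLOW[S]={$}  FOLLOW[A]={$,b}  FOLLOW[B]={b}

FOLLOW(B) = ["b"]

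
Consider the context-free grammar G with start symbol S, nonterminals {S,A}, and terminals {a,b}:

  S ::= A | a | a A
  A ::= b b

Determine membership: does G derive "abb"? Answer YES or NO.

CNF form of G:
  S -> T0 T0 | T1 A | a
  A -> T0 T0
  T0 -> b
  T1 -> a

CYK table (by increasing span):
  T[0,0] 'a' = {S,T1}  orig:{S}
  T[1,1] 'b' = {T0}  orig:{}
  T[2,2] 'b' = {T0}  orig:{}
  T[0,1] 'ab' = ∅
  T[1,2] 'bb' = {A,S}
  T[0,2] 'abb' = {S}

S ∈ T[0,2] ⇒ YES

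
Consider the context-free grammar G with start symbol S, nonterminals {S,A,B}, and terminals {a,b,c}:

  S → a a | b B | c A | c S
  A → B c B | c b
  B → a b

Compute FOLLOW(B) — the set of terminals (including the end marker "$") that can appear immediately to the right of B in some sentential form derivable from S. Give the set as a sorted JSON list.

FIRST iteration:
pass 1:
  A via A→c b: +{c}
  B via B→a b: +{a}
  S via S→a a: +{a}
  S via S→b B: +{b}
  S via S→c A: +{c}
  FIRST(S)={a,b,c}  FIRST(A)={c}  FIRST(B)={a}
pass 2:
  A via A→B c B: +{a}
  FIRST(S)={a,b,c}  FIRST(A)={a,c}  FIRST(B)={a}
pass 3: (stable)
  FIRST(S)={a,b,c}  FIRST(A)={a,c}  FIRST(B)={a}

FOLLOW iteration:
seed FOLLOW(S) with $
round 1:
  A→B c B: FOLLOW(B) ⊇ FIRST(c) = {c}; new: +{c}
  S→b B: FOLLOW(B) ⊇ FOLLOW(S) ⊇ {$}; new: +{$}
  S→c A: FOLLOW(A) ⊇ FOLLOW(S) ⊇ {$}; new: +{$}
  S: {$}  A: {$}  B: {$,c}
round 2: (stable)
  S: {$}  A: {$}  B: {$,c}

FOLLOW(B) = ["$", "c"]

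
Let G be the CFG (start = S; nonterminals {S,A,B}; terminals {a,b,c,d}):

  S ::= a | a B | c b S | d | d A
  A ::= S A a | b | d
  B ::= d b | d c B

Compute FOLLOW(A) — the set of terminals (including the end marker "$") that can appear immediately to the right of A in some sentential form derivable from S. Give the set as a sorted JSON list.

Compute FIRST by fixpoint:
iter 1:
  A via A→b: +{b}
  A via A→d: +{d}
  B via B→d b: +{d}
  S via S→a: +{a}
  S via S→c b S: +{c}
  S via S→d: +{d}
  FIRST(S)={a,c,d}  FIRST(A)={b,d}  FIRST(B)={d}
iter 2:
  A via A→S A a: +{a,c}
  FIRST(S)={a,c,d}  FIRST(A)={a,b,c,d}  FIRST(B)={d}
iter 3: (stable)
  FIRST(S)={a,c,d}  FIRST(A)={a,b,c,d}  FIRST(B)={d}

FOLLOW iteration:
seed FOLLOW(S) with $
iter 1:
  A→S A a: FOLLOW(S) ⊇ FIRST(A) = {a,b,c,d}; new: +{a,b,c,d}
  A→S A a: FOLLOW(A) ⊇ FIRST(a) = {a}; new: +{a}
  S→a B: FOLLOW(B) ⊇ FOLLOW(S) ⊇ {$,a,b,c,d}; new: +{$,a,b,c,d}
  S→d A: FOLLOW(A) ⊇ FOLLOW(S) ⊇ {$,a,b,c,d}; new: +{$,b,c,d}
  S: {$,a,b,c,d}  A: {$,a,b,c,d}  B: {$,a,b,c,d}
iter 2: (stable)
  S: {$,a,b,c,d}  A: {$,a,b,c,d}  B: {$,a,b,c,d}

FOLLOW(A) = ["$", "a", "b", "c", "d"]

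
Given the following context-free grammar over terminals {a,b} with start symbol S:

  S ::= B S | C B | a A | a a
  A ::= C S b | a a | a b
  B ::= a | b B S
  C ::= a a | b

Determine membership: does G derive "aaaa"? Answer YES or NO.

Convert to CNF:
  S -> B S | C B | T1 A | T1 T1
  A -> C X2 | T1 T0 | T1 T1
  B -> T0 X3 | a
  C -> T1 T1 | b
  T0 -> b
  T1 -> a
  X2 -> S T0
  X3 -> B S

CYK table (by increasing span):
  [0..0]={B,T1}  "a"  orig:{B}
  [1..1]={B,T1}  "a"  orig:{B}
  [2..2]={B,T1}  "a"  orig:{B}
  [3..3]={B,T1}  "a"  orig:{B}
  [0..1]={A,C,S}  "aa"
  [1..2]={A,C,S}  "aa"
  [2..3]={A,C,S}  "aa"
  [0..2]={S,X3}  "aaa"  orig:{S}
  [1..3]={S,X3}  "aaa"  orig:{S}
  [0..3]={S,X3}  "aaaa"  orig:{S}

S ∈ T[0,3] ⇒ YES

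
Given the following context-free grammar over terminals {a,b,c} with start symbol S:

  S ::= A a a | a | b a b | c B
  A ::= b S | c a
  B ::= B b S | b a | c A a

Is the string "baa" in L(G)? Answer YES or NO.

Convert to CNF:
  S -> A X5 | T0 X6 | T1 B | a
  A -> T0 S | T1 T2
  B -> B X3 | T0 T2 | T1 X4
  T0 -> b
  T1 -> c
  T2 -> a
  X3 -> T0 S
  X4 -> A T2
  X5 -> T2 T2
  X6 -> T2 T0

CYK table (by increasing span):
  cell(0,0) b: {T0}  orig:{}
  cell(1,1) a: {S,T2}  orig:{S}
  cell(2,2) a: {S,T2}  orig:{S}
  cell(0,1) ba: {A,B,X3}  orig:{A,B}
  cell(1,2) aa: {X5}  orig:{}
  cell(0,2) baa: {X4}  orig:{}

S ∉ T[0,2] ⇒ NO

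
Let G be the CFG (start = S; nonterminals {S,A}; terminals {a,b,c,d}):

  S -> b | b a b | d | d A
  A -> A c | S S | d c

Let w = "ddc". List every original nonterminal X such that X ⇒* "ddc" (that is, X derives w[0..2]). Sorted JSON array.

CNF form of G:
  S -> T1 A | T2 X4 | b | d
  A -> A T0 | S S | T1 T0
  T0 -> c
  T1 -> d
  T2 -> b
  T3 -> a
  X4 -> T3 T2

Fill CYK table bottom-up (cells [i..j] with 0 ≤ i ≤ j ≤ 2 only):
  cell(0,0) d: {S,T1}  orig:{S}
  cell(1,1) d: {S,T1}  orig:{S}
  cell(2,2) c: {T0}  orig:{}
  cell(0,1) dd: {A}
  cell(1,2) dc: {A}
  cell(0,2) ddc: {A,S}

Original NTs in T[0,2] deriving "ddc": ["A", "S"]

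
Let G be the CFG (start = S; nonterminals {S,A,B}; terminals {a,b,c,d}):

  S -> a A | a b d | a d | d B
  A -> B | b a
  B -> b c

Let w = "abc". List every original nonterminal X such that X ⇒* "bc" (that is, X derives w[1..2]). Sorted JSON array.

Convert to CNF:
  S -> T1 A | T1 T3 | T1 X4 | T3 B
  A -> T0 T1 | T0 T2
  B -> T0 T2
  T0 -> b
  T1 -> a
  T2 -> c
  T3 -> d
  X4 -> T0 T3

Fill CYK table bottom-up — only the sub-triangle for w[1..2]:
  [1..1]={T0}  "b"  orig:{}
  [2..2]={T2}  "c"  orig:{}
  [1..2]={A,B}  "bc"

Original NTs in T[1,2] deriving "bc": ["A", "B"]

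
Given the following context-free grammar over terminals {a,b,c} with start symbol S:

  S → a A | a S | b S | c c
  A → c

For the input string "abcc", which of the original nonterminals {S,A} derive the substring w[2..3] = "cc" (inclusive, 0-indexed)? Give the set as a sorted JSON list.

Convert to CNF:
  S -> T0 A | T0 S | T1 S | T2 T2
  A -> c
  T0 -> a
  T1 -> b
  T2 -> c

CYK fill, restricted to cells inside w[2..3]:
  cell(2,2) c: {A,T2}  orig:{A}
  cell(3,3) c: {A,T2}  orig:{A}
  cell(2,3) cc: {S}

Original NTs in T[2,3] deriving "cc": ["S"]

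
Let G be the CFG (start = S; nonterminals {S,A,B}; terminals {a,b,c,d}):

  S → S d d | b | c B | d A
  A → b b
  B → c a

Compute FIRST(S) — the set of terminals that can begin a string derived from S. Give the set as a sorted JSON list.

Compute FIRST by fixpoint:
[1]
  A via A→b b: +{b}
  B via B→c a: +{c}
  S via S→b: +{b}
  S via S→c B: +{c}
  S via S→d A: +{d}
  S: {b,c,d}  A: {b}  B: {c}
[2] (stable)
  S: {b,c,d}  A: {b}  B: {c}

FIRST(S) = ["b", "c", "d"]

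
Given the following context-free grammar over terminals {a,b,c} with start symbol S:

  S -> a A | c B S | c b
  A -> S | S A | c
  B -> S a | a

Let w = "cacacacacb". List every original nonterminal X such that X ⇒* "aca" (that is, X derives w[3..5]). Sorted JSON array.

Convert to CNF:
  S -> T0 A | T1 T2 | T1 X4
  A -> S A | T0 A | T1 T2 | T1 X3 | c
  B -> S T0 | a
  T0 -> a
  T1 -> c
  T2 -> b
  X3 -> B S
  X4 -> B S

Fill CYK table bottom-up — only the sub-triangle for w[3..5]:
  T[3,3] 'a' = {B,T0}  orig:{B}
  T[4,4] 'c' = {A,T1}  orig:{A}
  T[5,5] 'a' = {B,T0}  orig:{B}
  T[3,4] 'ac' = {A,S}
  T[4,5] 'ca' = ∅
  T[3,5] 'aca' = {B}

Original NTs in T[3,5] deriving "aca": ["B"]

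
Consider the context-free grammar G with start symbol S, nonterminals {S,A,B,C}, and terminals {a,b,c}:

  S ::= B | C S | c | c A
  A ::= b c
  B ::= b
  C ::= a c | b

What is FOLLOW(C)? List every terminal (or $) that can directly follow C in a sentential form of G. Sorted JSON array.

FIRST sets, iterate to fixpoint:
[1]
  A via A→b c: +{b}
  B via B→b: +{b}
  C via C→a c: +{a}
  C via C→b: +{b}
  S via S→B: +{b}
  S via S→C S: +{a}
  S via S→c: +{c}
  FIRST[S]={a,b,c}  FIRST[A]={b}  FIRST[B]={b}  FIRST[C]={a,b}
[2] done
  FIRST[S]={a,b,c}  FIRST[A]={b}  FIRST[B]={b}  FIRST[C]={a,b}

Compute FOLLOW by fixpoint:
seed FOLLOW(S) with $
pass 1:
  S→B: FOLLOW(B) ⊇ FOLLOW(S) ⊇ {$}; new: +{$}
  S→C S: FOLLOW(C) ⊇ FIRST(S) = {a,b,c}; new: +{a,b,c}
  S→c A: FOLLOW(A) ⊇ FOLLOW(S) ⊇ {$}; new: +{$}
  FOLLOW[S]={$}  FOLLOW[A]={$}  FOLLOW[B]={$}  FOLLOW[C]={a,b,c}
pass 2: (no change)
  FOLLOW[S]={$}  FOLLOW[A]={$}  FOLLOW[B]={$}  FOLLOW[C]={a,b,c}

FOLLOW(C) = ["a", "b", "c"]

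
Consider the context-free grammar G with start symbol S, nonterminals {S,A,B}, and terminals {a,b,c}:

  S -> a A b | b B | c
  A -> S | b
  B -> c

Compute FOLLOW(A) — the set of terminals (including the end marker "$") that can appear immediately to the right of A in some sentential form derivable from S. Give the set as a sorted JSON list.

FIRST iteration:
[1]
  A via A→b: +{b}
  B via B→c: +{c}
  S via S→a A b: +{a}
  S via S→b B: +{b}
  S via S→c: +{c}
  S: {a,b,c}  A: {b}  B: {c}
[2]
  A via A→S: +{a,c}
  S: {a,b,c}  A: {a,b,c}  B: {c}
[3] (no change)
  S: {a,b,c}  A: {a,b,c}  B: {c}

FOLLOW sets:
initialize: $ ∈ FOLLOW(S)
iter 1:
  S→a A b: FOLLOW(A) ⊇ FIRST(b) = {b}; new: +{b}
  S→b B: FOLLOW(B) ⊇ FOLLOW(S) ⊇ {$}; new: +{$}
  FOLLOW[S]={$}  FOLLOW[A]={b}  FOLLOW[B]={$}
iter 2:
  A→S: FOLLOW(S) ⊇ FOLLOW(A) ⊇ {b}; new: +{b}
  S→b B: FOLLOW(B) ⊇ FOLLOW(S) ⊇ {$,b}; new: +{b}
  FOLLOW[S]={$,b}  FOLLOW[A]={b}  FOLLOW[B]={$,b}
iter 3: — fixpoint
  FOLLOW[S]={$,b}  FOLLOW[A]={b}  FOLLOW[B]={$,b}

FOLLOW(A) = ["b"]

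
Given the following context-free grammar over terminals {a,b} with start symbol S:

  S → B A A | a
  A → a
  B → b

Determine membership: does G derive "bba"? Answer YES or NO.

CNF form of G:
  S -> B X0 | a
  A -> a
  B -> b
  X0 -> A A

CYK table (by increasing span):
  cell(0,0) b: {B}
  cell(1,1) b: {B}
  cell(2,2) a: {A,S}
  cell(0,1) bb: ∅
  cell(1,2) ba: ∅
  cell(0,2) bba: ∅

S ∉ T[0,2] ⇒ NO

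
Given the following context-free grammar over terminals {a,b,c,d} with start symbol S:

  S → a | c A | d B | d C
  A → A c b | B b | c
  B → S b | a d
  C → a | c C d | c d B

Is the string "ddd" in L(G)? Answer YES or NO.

CNF form of G:
  S -> T0 A | T3 B | T3 C | a
  A -> A X4 | B T1 | c
  B -> S T1 | T2 T3
  C -> T0 X5 | T0 X6 | a
  T0 -> c
  T1 -> b
  T2 -> a
  T3 -> d
  X4 -> T0 T1
  X5 -> C T3
  X6 -> T3 B

CYK fill:
  cell(0,0) d: {T3}  orig:{}
  cell(1,1) d: {T3}  orig:{}
  cell(2,2) d: {T3}  orig:{}
  cell(0,1) dd: ∅
  cell(1,2) dd: ∅
  cell(0,2) ddd: ∅

S ∉ T[0,2] ⇒ NO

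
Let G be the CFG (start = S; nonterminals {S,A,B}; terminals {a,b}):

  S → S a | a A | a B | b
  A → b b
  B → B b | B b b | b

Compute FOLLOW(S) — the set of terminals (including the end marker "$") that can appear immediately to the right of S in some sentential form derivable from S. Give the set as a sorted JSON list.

FIRST iteration:
pass 1:
  A via A→b b: +{b}
  B via B→b: +{b}
  S via S→a A: +{a}
  S via S→b: +{b}
  FIRST[S]={a,b}  FIRST[A]={b}  FIRST[B]={b}
pass 2: (no change)
  FIRST[S]={a,b}  FIRST[A]={b}  FIRST[B]={b}

FOLLOW iteration:
seed FOLLOW(S) with $
round 1:
  B→B b: FOLLOW(B) ⊇ FIRST(b) = {b}; new: +{b}
  S→S a: FOLLOW(S) ⊇ FIRST(a) = {a}; new: +{a}
  S→a A: FOLLOW(A) ⊇ FOLLOW(S) ⊇ {$,a}; new: +{$,a}
  S→a B: FOLLOW(B) ⊇ FOLLOW(S) ⊇ {$,a}; new: +{$,a}
  FOLLOW[S]={$,a}  FOLLOW[A]={$,a}  FOLLOW[B]={$,a,b}
round 2: done
  FOLLOW[S]={$,a}  FOLLOW[A]={$,a}  FOLLOW[B]={$,a,b}

FOLLOW(S) = ["$", "a"]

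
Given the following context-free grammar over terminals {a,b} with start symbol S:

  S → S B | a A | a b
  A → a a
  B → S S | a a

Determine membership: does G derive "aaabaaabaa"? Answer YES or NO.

CNF form of G:
  S -> S B | T0 A | T0 T1
  A -> T0 T0
  B -> S S | T0 T0
  T0 -> a
  T1 -> b

CYK fill:
  [0..0]={T0}  "a"  orig:{}
  [1..1]={T0}  "a"  orig:{}
  [2..2]={T0}  "a"  orig:{}
  [3..3]={T1}  "b"  orig:{}
  [4..4]={T0}  "a"  orig:{}
  [5..5]={T0}  "a"  orig:{}
  [6..6]={T0}  "a"  orig:{}
  [7..7]={T1}  "b"  orig:{}
  [8..8]={T0}  "a"  orig:{}
  [9..9]={T0}  "a"  orig:{}
  [0..1]={A,B}  "aa"
  [1..2]={A,B}  "aa"
  [2..3]={S}  "ab"
  [3..4]=∅  "ba"
  [4..5]={A,B}  "aa"
  [5..6]={A,B}  "aa"
  [6..7]={S}  "ab"
  [7..8]=∅  "ba"
  [8..9]={A,B}  "aa"
  [0..2]={S}  "aaa"
  [1..3]=∅  "aab"
  [2..4]=∅  "aba"
  [3..5]=∅  "baa"
  [4..6]={S}  "aaa"
  [5..7]=∅  "aab"
  [6..8]=∅  "aba"
  [7..9]=∅  "baa"
  [0..3]=∅  "aaab"
  [1..4]=∅  "aaba"
  [2..5]={S}  "abaa"
  [3..6]=∅  "baaa"
  [4..7]=∅  "aaab"
  [5..8]=∅  "aaba"
  [6..9]={S}  "abaa"
  [0..4]=∅  "aaaba"
  [1..5]=∅  "aabaa"
  [2..6]={B}  "abaaa"
  [3..7]=∅  "baaab"
  [4..8]=∅  "aaaba"
  [5..9]=∅  "aabaa"
  [0..5]=∅  "aaabaa"
  [1..6]=∅  "aabaaa"
  [2..7]={B}  "abaaab"
  [3..8]=∅  "baaaba"
  [4..9]=∅  "aaabaa"
  [0..6]=∅  "aaabaaa"
  [1..7]=∅  "aabaaab"
  [2..8]=∅  "abaaaba"
  [3..9]=∅  "baaabaa"
  [0..7]=∅  "aaabaaab"
  [1..8]=∅  "aabaaaba"
  [2..9]={B}  "abaaabaa"
  [0..8]=∅  "aaabaaaba"
  [1..9]=∅  "aabaaabaa"
  [0..9]=∅  "aaabaaabaa"

S ∉ T[0,9] ⇒ NO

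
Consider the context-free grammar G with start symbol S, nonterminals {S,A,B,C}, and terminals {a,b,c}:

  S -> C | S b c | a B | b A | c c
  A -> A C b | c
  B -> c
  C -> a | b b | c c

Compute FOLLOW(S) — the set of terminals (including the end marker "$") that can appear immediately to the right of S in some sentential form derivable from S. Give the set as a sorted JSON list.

FIRST iteration:
[1]
  A via A→c: +{c}
  B via B→c: +{c}
  C via C→a: +{a}
  C via C→b b: +{b}
  C via C→c c: +{c}
  S via S→C: +{a,b,c}
  S: {a,b,c}  A: {c}  B: {c}  C: {a,b,c}
[2] (stable)
  S: {a,b,c}  A: {c}  B: {c}  C: {a,b,c}

FOLLOW iteration:
FOLLOW(S) := {$}
round 1:
  A→A C b: FOLLOW(A) ⊇ FIRST(C) = {a,b,c}; new: +{a,b,c}
  A→A C b: FOLLOW(C) ⊇ FIRST(b) = {b}; new: +{b}
  S→C: FOLLOW(C) ⊇ FOLLOW(S) ⊇ {$}; new: +{$}
  S→S b c: FOLLOW(S) ⊇ FIRST(b) = {b}; new: +{b}
  S→a B: FOLLOW(B) ⊇ FOLLOW(S) ⊇ {$,b}; new: +{$,b}
  S→b A: FOLLOW(A) ⊇ FOLLOW(S) ⊇ {$,b}; new: +{$}
  S: {$,b}  A: {$,a,b,c}  B: {$,b}  C: {$,b}
round 2: — fixpoint
  S: {$,b}  A: {$,a,b,c}  B: {$,b}  C: {$,b}

FOLLOW(S) = ["$", "b"]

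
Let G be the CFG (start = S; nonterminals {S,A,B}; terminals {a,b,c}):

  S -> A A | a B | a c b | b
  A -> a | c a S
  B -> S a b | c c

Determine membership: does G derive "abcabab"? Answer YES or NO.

CNF form of G:
  S -> A A | T1 B | T1 X5 | b
  A -> T0 X3 | a
  B -> S X4 | T0 T0
  T0 -> c
  T1 -> a
  T2 -> b
  X3 -> T1 S
  X4 -> T1 T2
  X5 -> T0 T2

Fill CYK table bottom-up:
  cell(0,0) a: {A,T1}  orig:{A}
  cell(1,1) b: {S,T2}  orig:{S}
  cell(2,2) c: {T0}  orig:{}
  cell(3,3) a: {A,T1}  orig:{A}
  cell(4,4) b: {S,T2}  orig:{S}
  cell(5,5) a: {A,T1}  orig:{A}
  cell(6,6) b: {S,T2}  orig:{S}
  cell(0,1) ab: {X3,X4}  orig:{}
  cell(1,2) bc: ∅
  cell(2,3) ca: ∅
  cell(3,4) ab: {X3,X4}  orig:{}
  cell(4,5) ba: ∅
  cell(5,6) ab: {X3,X4}  orig:{}
  cell(0,2) abc: ∅
  cell(1,3) bca: ∅
  cell(2,4) cab: {A}
  cell(3,5) aba: ∅
  cell(4,6) bab: {B}
  cell(0,3) abca: ∅
  cell(1,4) bcab: ∅
  cell(2,5) caba: {S}
  cell(3,6) abab: {S}
  cell(0,4) abcab: ∅
  cell(1,5) bcaba: ∅
  cell(2,6) cabab: ∅
  cell(0,5) abcaba: ∅
  cell(1,6) bcabab: ∅
  cell(0,6) abcabab: ∅

S ∉ T[0,6] ⇒ NO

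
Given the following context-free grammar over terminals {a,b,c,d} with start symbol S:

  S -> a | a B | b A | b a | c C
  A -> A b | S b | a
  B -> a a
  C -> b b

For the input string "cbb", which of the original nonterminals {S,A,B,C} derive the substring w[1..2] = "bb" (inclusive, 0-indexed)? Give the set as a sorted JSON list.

CNF form of G:
  S -> T0 A | T0 T1 | T1 B | T2 C | a
  A -> A T0 | S T0 | a
  B -> T1 T1
  C -> T0 T0
  T0 -> b
  T1 -> a
  T2 -> c

CYK fill, restricted to cells inside w[1..2]:
  T[1,1] 'b' = {T0}  orig:{}
  T[2,2] 'b' = {T0}  orig:{}
  T[1,2] 'bb' = {C}

Original NTs in T[1,2] deriving "bb": ["C"]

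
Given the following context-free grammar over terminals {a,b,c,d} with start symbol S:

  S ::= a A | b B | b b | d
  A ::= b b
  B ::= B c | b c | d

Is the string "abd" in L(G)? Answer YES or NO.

Convert to CNF:
  S -> T0 B | T0 T0 | T2 A | d
  A -> T0 T0
  B -> B T1 | T0 T1 | d
  T0 -> b
  T1 -> c
  T2 -> a

CYK table (by increasing span):
  [0..0]={T2}  "a"  orig:{}
  [1..1]={T0}  "b"  orig:{}
  [2..2]={B,S}  "d"
  [0..1]=∅  "ab"
  [1..2]={S}  "bd"
  [0..2]=∅  "abd"

S ∉ T[0,2] ⇒ NO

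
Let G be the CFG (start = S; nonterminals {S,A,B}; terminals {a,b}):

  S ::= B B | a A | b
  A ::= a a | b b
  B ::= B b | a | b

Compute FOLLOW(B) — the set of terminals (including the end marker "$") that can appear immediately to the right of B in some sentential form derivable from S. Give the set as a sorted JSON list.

FIRST sets, iterate to fixpoint:
[1]
  A via A→a a: +{a}
  A via A→b b: +{b}
  B via B→a: +{a}
  B via B→b: +{b}
  S via S→B B: +{a,b}
  FIRST(S)={a,b}  FIRST(A)={a,b}  FIRST(B)={a,b}
[2] (no change)
  FIRST(S)={a,b}  FIRST(A)={a,b}  FIRST(B)={a,b}

FOLLOW iteration:
seed FOLLOW(S) with $
round 1:
  B→B b: FOLLOW(B) ⊇ FIRST(b) = {b}; new: +{b}
  S→B B: FOLLOW(B) ⊇ FIRST(B) = {a,b}; new: +{a}
  S→B B: FOLLOW(B) ⊇ FOLLOW(S) ⊇ {$}; new: +{$}
  S→a A: FOLLOW(A) ⊇ FOLLOW(S) ⊇ {$}; new: +{$}
  S: {$}  A: {$}  B: {$,a,b}
round 2: (stable)
  S: {$}  A: {$}  B: {$,a,b}

FOLLOW(B) = ["$", "a", "b"]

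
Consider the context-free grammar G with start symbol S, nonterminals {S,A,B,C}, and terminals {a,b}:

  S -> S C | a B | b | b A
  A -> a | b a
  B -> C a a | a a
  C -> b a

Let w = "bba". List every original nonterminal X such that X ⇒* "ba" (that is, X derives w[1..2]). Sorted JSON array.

CNF form of G:
  S -> S C | T0 A | T1 B | b
  A -> T0 T1 | a
  B -> C X2 | T1 T1
  C -> T0 T1
  T0 -> b
  T1 -> a
  X2 -> T1 T1

CYK table (by increasing span) — only the sub-triangle for w[1..2]:
  [1..1]={S,T0}  "b"  orig:{S}
  [2..2]={A,T1}  "a"  orig:{A}
  [1..2]={A,C,S}  "ba"

Original NTs in T[1,2] deriving "ba": ["A", "C", "S"]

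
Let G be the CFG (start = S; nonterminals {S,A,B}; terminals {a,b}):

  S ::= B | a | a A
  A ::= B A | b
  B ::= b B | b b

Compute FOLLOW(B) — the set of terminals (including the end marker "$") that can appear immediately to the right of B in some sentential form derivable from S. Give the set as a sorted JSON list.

FIRST sets, iterate to fixpoint:
round 1:
  A via A→b: +{b}
  B via B→b B: +{b}
  S via S→B: +{b}
  S via S→a: +{a}
  FIRST(S)={a,b}  FIRST(A)={b}  FIRST(B)={b}
round 2: (no change)
  FIRST(S)={a,b}  FIRST(A)={b}  FIRST(B)={b}

FOLLOW sets:
FOLLOW(S) := {$}
iter 1:
  A→B A: FOLLOW(B) ⊇ FIRST(A) = {b}; new: +{b}
  S→B: FOLLOW(B) ⊇ FOLLOW(S) ⊇ {$}; new: +{$}
  S→a A: FOLLOW(A) ⊇ FOLLOW(S) ⊇ {$}; new: +{$}
  FOLLOW(S)={$}  FOLLOW(A)={$}  FOLLOW(B)={$,b}
iter 2: — fixpoint
  FOLLOW(S)={$}  FOLLOW(A)={$}  FOLLOW(B)={$,b}

FOLLOW(B) = ["$", "b"]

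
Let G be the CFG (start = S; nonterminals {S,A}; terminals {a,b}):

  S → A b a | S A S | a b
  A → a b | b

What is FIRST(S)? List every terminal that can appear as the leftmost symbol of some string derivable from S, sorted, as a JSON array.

Compute FIRST by fixpoint:
[1]
  A via A→a b: +{a}
  A via A→b: +{b}
  S via S→A b a: +{a,b}
  FIRST(S)={a,b}  FIRST(A)={a,b}
[2] (stable)
  FIRST(S)={a,b}  FIRST(A)={a,b}

FIRST(S) = ["a", "b"]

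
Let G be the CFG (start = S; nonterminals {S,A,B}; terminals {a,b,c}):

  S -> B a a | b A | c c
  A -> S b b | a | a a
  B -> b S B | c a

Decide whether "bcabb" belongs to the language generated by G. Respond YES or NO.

Convert to CNF:
  S -> B X5 | T0 A | T2 T2
  A -> S X3 | T1 T1 | a
  B -> T0 X4 | T2 T1
  T0 -> b
  T1 -> a
  T2 -> c
  X3 -> T0 T0
  X4 -> S B
  X5 -> T1 T1

Fill CYK table bottom-up:
  cell(0,0) b: {T0}  orig:{}
  cell(1,1) c: {T2}  orig:{}
  cell(2,2) a: {A,T1}  orig:{A}
  cell(3,3) b: {T0}  orig:{}
  cell(4,4) b: {T0}  orig:{}
  cell(0,1) bc: ∅
  cell(1,2) ca: {B}
  cell(2,3) ab: ∅
  cell(3,4) bb: {X3}  orig:{}
  cell(0,2) bca: ∅
  cell(1,3) cab: ∅
  cell(2,4) abb: ∅
  cell(0,3) bcab: ∅
  cell(1,4) cabb: ∅
  cell(0,4) bcabb: ∅

S ∉ T[0,4] ⇒ NO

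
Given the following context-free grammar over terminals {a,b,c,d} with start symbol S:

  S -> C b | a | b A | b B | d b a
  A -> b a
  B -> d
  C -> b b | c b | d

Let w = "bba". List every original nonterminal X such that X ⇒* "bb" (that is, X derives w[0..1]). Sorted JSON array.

CNF form of G:
  S -> C T0 | T0 A | T0 B | T3 X4 | a
  A -> T0 T1
  B -> d
  C -> T0 T0 | T2 T0 | d
  T0 -> b
  T1 -> a
  T2 -> c
  T3 -> d
  X4 -> T0 T1

Fill CYK table bottom-up — only the sub-triangle for w[0..1]:
  T[0,0] 'b' = {T0}  orig:{}
  T[1,1] 'b' = {T0}  orig:{}
  T[0,1] 'bb' = {C}

Original NTs in T[0,1] deriving "bb": ["C"]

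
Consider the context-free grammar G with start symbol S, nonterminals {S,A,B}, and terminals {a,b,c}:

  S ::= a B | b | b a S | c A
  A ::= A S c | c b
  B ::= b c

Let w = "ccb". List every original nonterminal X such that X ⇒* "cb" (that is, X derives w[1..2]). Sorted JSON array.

CNF form of G:
  S -> T0 A | T1 X4 | T2 B | b
  A -> A X3 | T0 T1
  B -> T1 T0
  T0 -> c
  T1 -> b
  T2 -> a
  X3 -> S T0
  X4 -> T2 S

CYK table (by increasing span), restricted to cells inside w[1..2]:
  cell(1,1) c: {T0}  orig:{}
  cell(2,2) b: {S,T1}  orig:{S}
  cell(1,2) cb: {A}

Original NTs in T[1,2] deriving "cb": ["A"]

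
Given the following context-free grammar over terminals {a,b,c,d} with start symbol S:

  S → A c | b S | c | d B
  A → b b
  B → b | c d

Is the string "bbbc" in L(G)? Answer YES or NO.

CNF form of G:
  S -> A T1 | T0 S | T2 B | c
  A -> T0 T0
  B -> T1 T2 | b
  T0 -> b
  T1 -> c
  T2 -> d

Fill CYK table bottom-up:
  [0..0]={B,T0}  "b"  orig:{B}
  [1..1]={B,T0}  "b"  orig:{B}
  [2..2]={B,T0}  "b"  orig:{B}
  [3..3]={S,T1}  "c"  orig:{S}
  [0..1]={A}  "bb"
  [1..2]={A}  "bb"
  [2..3]={S}  "bc"
  [0..2]=∅  "bbb"
  [1..3]={S}  "bbc"
  [0..3]={S}  "bbbc"

S ∈ T[0,3] ⇒ YES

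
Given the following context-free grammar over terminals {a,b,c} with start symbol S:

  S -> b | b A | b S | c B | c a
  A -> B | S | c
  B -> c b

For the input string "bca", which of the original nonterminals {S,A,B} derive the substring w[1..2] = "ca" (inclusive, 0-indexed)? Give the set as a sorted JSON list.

CNF form of G:
  S -> T0 A | T0 S | T1 B | T1 T2 | b
  A -> T0 A | T0 S | T1 B | T1 T0 | T1 T2 | b | c
  B -> T1 T0
  T0 -> b
  T1 -> c
  T2 -> a

Fill CYK table bottom-up, restricted to cells inside w[1..2]:
  cell(1,1) c: {A,T1}  orig:{A}
  cell(2,2) a: {T2}  orig:{}
  cell(1,2) ca: {A,S}

Original NTs in T[1,2] deriving "ca": ["A", "S"]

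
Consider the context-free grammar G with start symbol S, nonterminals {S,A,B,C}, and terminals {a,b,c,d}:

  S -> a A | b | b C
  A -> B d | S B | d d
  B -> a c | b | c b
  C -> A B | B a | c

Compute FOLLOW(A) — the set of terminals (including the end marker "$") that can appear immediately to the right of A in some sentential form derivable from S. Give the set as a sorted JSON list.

FIRST sets, iterate to fixpoint:
pass 1:
  A via A→d d: +{d}
  B via B→a c: +{a}
  B via B→b: +{b}
  B via B→c b: +{c}
  C via C→A B: +{d}
  C via C→B a: +{a,b,c}
  S via S→a A: +{a}
  S via S→b: +{b}
  S: {a,b}  A: {d}  B: {a,b,c}  C: {a,b,c,d}
pass 2:
  A via A→B d: +{a,b,c}
  S: {a,b}  A: {a,b,c,d}  B: {a,b,c}  C: {a,b,c,d}
pass 3: — fixpoint
  S: {a,b}  A: {a,b,c,d}  B: {a,b,c}  C: {a,b,c,d}

FOLLOW sets:
FOLLOW(S) := {$}
pass 1:
  A→B d: FOLLOW(B) ⊇ FIRST(d) = {d}; new: +{d}
  A→S B: FOLLOW(S) ⊇ FIRST(B) = {a,b,c}; new: +{a,b,c}
  C→A B: FOLLOW(A) ⊇ FIRST(B) = {a,b,c}; new: +{a,b,c}
  C→B a: FOLLOW(B) ⊇ FIRST(a) = {a}; new: +{a}
  S→a A: FOLLOW(A) ⊇ FOLLOW(S) ⊇ {$,a,b,c}; new: +{$}
  S→b C: FOLLOW(C) ⊇ FOLLOW(S) ⊇ {$,a,b,c}; new: +{$,a,b,c}
  S: {$,a,b,c}  A: {$,a,b,c}  B: {a,d}  C: {$,a,b,c}
pass 2:
  A→S B: FOLLOW(B) ⊇ FOLLOW(A) ⊇ {$,a,b,c}; new: +{$,b,c}
  S: {$,a,b,c}  A: {$,a,b,c}  B: {$,a,b,c,d}  C: {$,a,b,c}
pass 3: (stable)
  S: {$,a,b,c}  A: {$,a,b,c}  B: {$,a,b,c,d}  C: {$,a,b,c}

FOLLOW(A) = ["$", "a", "b", "c"]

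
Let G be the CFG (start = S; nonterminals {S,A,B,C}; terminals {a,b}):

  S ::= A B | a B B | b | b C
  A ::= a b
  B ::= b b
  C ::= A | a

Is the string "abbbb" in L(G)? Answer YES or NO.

Convert to CNF:
  S -> A B | T0 X2 | T1 C | b
  A -> T0 T1
  B -> T1 T1
  C -> T0 T1 | a
  T0 -> a
  T1 -> b
  X2 -> B B

Fill CYK table bottom-up:
  T[0,0] 'a' = {C,T0}  orig:{C}
  T[1,1] 'b' = {S,T1}  orig:{S}
  T[2,2] 'b' = {S,T1}  orig:{S}
  T[3,3] 'b' = {S,T1}  orig:{S}
  T[4,4] 'b' = {S,T1}  orig:{S}
  T[0,1] 'ab' = {A,C}
  T[1,2] 'bb' = {B}
  T[2,3] 'bb' = {B}
  T[3,4] 'bb' = {B}
  T[0,2] 'abb' = ∅
  T[1,3] 'bbb' = ∅
  T[2,4] 'bbb' = ∅
  T[0,3] 'abbb' = {S}
  T[1,4] 'bbbb' = {X2}  orig:{}
  T[0,4] 'abbbb' = {S}

S ∈ T[0,4] ⇒ YES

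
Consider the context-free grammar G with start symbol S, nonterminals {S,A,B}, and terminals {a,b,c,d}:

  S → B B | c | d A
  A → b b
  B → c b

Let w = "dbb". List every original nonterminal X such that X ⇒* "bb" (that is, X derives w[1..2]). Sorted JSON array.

Convert to CNF:
  S -> B B | T2 A | c
  A -> T0 T0
  B -> T1 T0
  T0 -> b
  T1 -> c
  T2 -> d

CYK fill — only the sub-triangle for w[1..2]:
  cell(1,1) b: {T0}  orig:{}
  cell(2,2) b: {T0}  orig:{}
  cell(1,2) bb: {A}

Original NTs in T[1,2] deriving "bb": ["A"]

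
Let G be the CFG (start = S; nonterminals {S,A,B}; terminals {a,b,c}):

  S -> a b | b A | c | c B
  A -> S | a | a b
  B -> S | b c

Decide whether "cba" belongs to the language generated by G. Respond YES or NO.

Convert to CNF:
  S -> T0 T1 | T1 A | T2 B | c
  A -> T0 T1 | T1 A | T2 B | a | c
  B -> T0 T1 | T1 A | T1 T2 | T2 B | c
  T0 -> a
  T1 -> b
  T2 -> c

Fill CYK table bottom-up:
  cell(0,0) c: {A,B,S,T2}  orig:{A,B,S}
  cell(1,1) b: {T1}  orig:{}
  cell(2,2) a: {A,T0}  orig:{A}
  cell(0,1) cb: ∅
  cell(1,2) ba: {A,B,S}
  cell(0,2) cba: {A,B,S}

S ∈ T[0,2] ⇒ YES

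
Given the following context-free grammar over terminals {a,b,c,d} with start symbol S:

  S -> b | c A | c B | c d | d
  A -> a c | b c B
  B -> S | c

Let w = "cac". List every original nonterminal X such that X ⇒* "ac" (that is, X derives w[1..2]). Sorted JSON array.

Convert to CNF:
  S -> T1 A | T1 B | T1 T3 | b | d
  A -> T0 T1 | T2 X4
  B -> T1 A | T1 B | T1 T3 | b | c | d
  T0 -> a
  T1 -> c
  T2 -> b
  T3 -> d
  X4 -> T1 B

Fill CYK table bottom-up, restricted to cells inside w[1..2]:
  T[1,1] 'a' = {T0}  orig:{}
  T[2,2] 'c' = {B,T1}  orig:{B}
  T[1,2] 'ac' = {A}

Original NTs in T[1,2] deriving "ac": ["A"]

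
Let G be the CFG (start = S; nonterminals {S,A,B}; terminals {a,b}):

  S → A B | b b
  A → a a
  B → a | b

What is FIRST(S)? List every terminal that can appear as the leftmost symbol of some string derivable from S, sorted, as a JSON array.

FIRST sets, iterate to fixpoint:
pass 1:
  A via A→a a: +{a}
  B via B→a: +{a}
  B via B→b: +{b}
  S via S→A B: +{a}
  S via S→b b: +{b}
  FIRST[S]={a,b}  FIRST[A]={a}  FIRST[B]={a,b}
pass 2: done
  FIRST[S]={a,b}  FIRST[A]={a}  FIRST[B]={a,b}

FIRST(S) = ["a", "b"]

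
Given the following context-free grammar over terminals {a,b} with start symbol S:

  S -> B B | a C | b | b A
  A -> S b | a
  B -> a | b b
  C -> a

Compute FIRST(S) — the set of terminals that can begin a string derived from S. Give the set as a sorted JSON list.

FIRST sets, iterate to fixpoint:
[1]
  A via A→a: +{a}
  B via B→a: +{a}
  B via B→b b: +{b}
  C via C→a: +{a}
  S via S→B B: +{a,b}
  FIRST(S)={a,b}  FIRST(A)={a}  FIRST(B)={a,b}  FIRST(C)={a}
[2]
  A via A→S b: +{b}
  FIRST(S)={a,b}  FIRST(A)={a,b}  FIRST(B)={a,b}  FIRST(C)={a}
[3] done
  FIRST(S)={a,b}  FIRST(A)={a,b}  FIRST(B)={a,b}  FIRST(C)={a}

FIRST(S) = ["a", "b"]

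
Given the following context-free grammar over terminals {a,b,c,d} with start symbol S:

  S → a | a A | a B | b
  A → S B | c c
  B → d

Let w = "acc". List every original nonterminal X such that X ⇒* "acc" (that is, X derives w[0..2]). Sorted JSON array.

CNF form of G:
  S -> T1 A | T1 B | a | b
  A -> S B | T0 T0
  B -> d
  T0 -> c
  T1 -> a

CYK table (by increasing span), restricted to cells inside w[0..2]:
  T[0,0] 'a' = {S,T1}  orig:{S}
  T[1,1] 'c' = {T0}  orig:{}
  T[2,2] 'c' = {T0}  orig:{}
  T[0,1] 'ac' = ∅
  T[1,2] 'cc' = {A}
  T[0,2] 'acc' = {S}

Original NTs in T[0,2] deriving "acc": ["S"]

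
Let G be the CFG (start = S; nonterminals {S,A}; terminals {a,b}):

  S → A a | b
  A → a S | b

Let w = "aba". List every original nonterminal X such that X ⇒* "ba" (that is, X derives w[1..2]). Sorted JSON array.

CNF form of G:
  S -> A T0 | b
  A -> T0 S | b
  T0 -> a

Fill CYK table bottom-up — only the sub-triangle for w[1..2]:
  [1..1]={A,S}  "b"
  [2..2]={T0}  "a"  orig:{}
  [1..2]={S}  "ba"

Original NTs in T[1,2] deriving "ba": ["S"]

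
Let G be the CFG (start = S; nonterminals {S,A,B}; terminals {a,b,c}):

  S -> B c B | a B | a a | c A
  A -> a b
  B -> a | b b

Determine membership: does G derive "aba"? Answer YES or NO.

CNF form of G:
  S -> B X3 | T0 B | T0 T0 | T2 A
  A -> T0 T1
  B -> T1 T1 | a
  T0 -> a
  T1 -> b
  T2 -> c
  X3 -> T2 B

CYK table (by increasing span):
  T[0,0] 'a' = {B,T0}  orig:{B}
  T[1,1] 'b' = {T1}  orig:{}
  T[2,2] 'a' = {B,T0}  orig:{B}
  T[0,1] 'ab' = {A}
  T[1,2] 'ba' = ∅
  T[0,2] 'aba' = ∅

S ∉ T[0,2] ⇒ NO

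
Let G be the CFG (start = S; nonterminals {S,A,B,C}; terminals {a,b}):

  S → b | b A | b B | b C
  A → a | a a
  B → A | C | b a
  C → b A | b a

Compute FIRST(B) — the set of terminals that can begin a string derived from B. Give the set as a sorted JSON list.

Compute FIRST by fixpoint:
[1]
  A via A→a: +{a}
  B via B→A: +{a}
  B via B→b a: +{b}
  C via C→b A: +{b}
  S via S→b: +{b}
  S: {b}  A: {a}  B: {a,b}  C: {b}
[2] — fixpoint
  S: {b}  A: {a}  B: {a,b}  C: {b}

FIRST(B) = ["a", "b"]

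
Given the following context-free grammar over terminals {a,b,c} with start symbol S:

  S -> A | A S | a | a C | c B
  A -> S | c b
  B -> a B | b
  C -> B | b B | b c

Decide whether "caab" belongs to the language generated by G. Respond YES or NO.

Convert to CNF:
  S -> A S | T0 C | T1 B | T1 T2 | a
  A -> A S | T0 C | T1 B | T1 T2 | a
  B -> T0 B | b
  C -> T0 B | T2 B | T2 T1 | b
  T0 -> a
  T1 -> c
  T2 -> b

CYK table (by increasing span):
  T[0,0] 'c' = {T1}  orig:{}
  T[1,1] 'a' = {A,S,T0}  orig:{A,S}
  T[2,2] 'a' = {A,S,T0}  orig:{A,S}
  T[3,3] 'b' = {B,C,T2}  orig:{B,C}
  T[0,1] 'ca' = ∅
  T[1,2] 'aa' = {A,S}
  T[2,3] 'ab' = {A,B,C,S}
  T[0,2] 'caa' = ∅
  T[1,3] 'aab' = {A,B,C,S}
  T[0,3] 'caab' = {A,S}

S ∈ T[0,3] ⇒ YES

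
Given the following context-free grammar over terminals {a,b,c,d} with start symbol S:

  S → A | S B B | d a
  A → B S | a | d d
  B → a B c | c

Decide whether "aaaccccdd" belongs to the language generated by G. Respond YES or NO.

CNF form of G:
  S -> B S | S X4 | T0 T0 | T0 T1 | a
  A -> B S | T0 T0 | a
  B -> T1 X3 | c
  T0 -> d
  T1 -> a
  T2 -> c
  X3 -> B T2
  X4 -> B B

CYK table (by increasing span):
  [0..0]={A,S,T1}  "a"  orig:{A,S}
  [1..1]={A,S,T1}  "a"  orig:{A,S}
  [2..2]={A,S,T1}  "a"  orig:{A,S}
  [3..3]={B,T2}  "c"  orig:{B}
  [4..4]={B,T2}  "c"  orig:{B}
  [5..5]={B,T2}  "c"  orig:{B}
  [6..6]={B,T2}  "c"  orig:{B}
  [7..7]={T0}  "d"  orig:{}
  [8..8]={T0}  "d"  orig:{}
  [0..1]=∅  "aa"
  [1..2]=∅  "aa"
  [2..3]=∅  "ac"
  [3..4]={X3,X4}  "cc"  orig:{}
  [4..5]={X3,X4}  "cc"  orig:{}
  [5..6]={X3,X4}  "cc"  orig:{}
  [6..7]=∅  "cd"
  [7..8]={A,S}  "dd"
  [0..2]=∅  "aaa"
  [1..3]=∅  "aac"
  [2..4]={B,S}  "acc"
  [3..5]=∅  "ccc"
  [4..6]=∅  "ccc"
  [5..7]=∅  "ccd"
  [6..8]={A,S}  "cdd"
  [0..3]=∅  "aaac"
  [1..4]=∅  "aacc"
  [2..5]={X3,X4}  "accc"  orig:{}
  [3..6]=∅  "cccc"
  [4..7]=∅  "cccd"
  [5..8]={A,S}  "ccdd"
  [0..4]=∅  "aaacc"
  [1..5]={B,S}  "aaccc"
  [2..6]={S}  "acccc"
  [3..7]=∅  "ccccd"
  [4..8]={A,S}  "cccdd"
  [0..5]=∅  "aaaccc"
  [1..6]={X3,X4}  "aacccc"  orig:{}
  [2..7]=∅  "accccd"
  [3..8]={A,S}  "ccccdd"
  [0..6]={B,S}  "aaacccc"
  [1..7]=∅  "aaccccd"
  [2..8]={A,S}  "accccdd"
  [0..7]=∅  "aaaccccd"
  [1..8]={A,S}  "aaccccdd"
  [0..8]={A,S}  "aaaccccdd"

S ∈ T[0,8] ⇒ YES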